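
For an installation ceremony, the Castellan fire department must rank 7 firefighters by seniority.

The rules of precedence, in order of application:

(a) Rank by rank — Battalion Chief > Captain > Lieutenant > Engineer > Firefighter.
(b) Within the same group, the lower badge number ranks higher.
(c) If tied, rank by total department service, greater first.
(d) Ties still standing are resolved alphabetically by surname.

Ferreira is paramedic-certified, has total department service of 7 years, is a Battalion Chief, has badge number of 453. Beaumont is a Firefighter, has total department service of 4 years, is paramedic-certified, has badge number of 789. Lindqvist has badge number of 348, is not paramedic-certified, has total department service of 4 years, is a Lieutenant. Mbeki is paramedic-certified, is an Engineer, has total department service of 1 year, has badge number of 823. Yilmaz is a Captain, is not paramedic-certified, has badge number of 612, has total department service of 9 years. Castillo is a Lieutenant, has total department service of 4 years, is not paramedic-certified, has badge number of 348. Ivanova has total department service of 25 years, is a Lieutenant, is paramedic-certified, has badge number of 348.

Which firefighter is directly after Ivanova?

By rank: Ferreira (Battalion Chief); then Yilmaz (Captain); then Ivanova, Castillo and Lindqvist (Lieutenant); then Mbeki (Engineer); then Beaumont (Firefighter).
Ivanova, Castillo and Lindqvist all have badge number 348, so the next rule applies.
Among Ivanova, Castillo and Lindqvist, by total department service (higher first): Ivanova (25 years) before Castillo and Lindqvist (4 years).
Among Castillo and Lindqvist, alphabetically by surname: Castillo before Lindqvist.
Order: Ferreira, Yilmaz, Ivanova, Castillo, Lindqvist, Mbeki, Beaumont.

Castillo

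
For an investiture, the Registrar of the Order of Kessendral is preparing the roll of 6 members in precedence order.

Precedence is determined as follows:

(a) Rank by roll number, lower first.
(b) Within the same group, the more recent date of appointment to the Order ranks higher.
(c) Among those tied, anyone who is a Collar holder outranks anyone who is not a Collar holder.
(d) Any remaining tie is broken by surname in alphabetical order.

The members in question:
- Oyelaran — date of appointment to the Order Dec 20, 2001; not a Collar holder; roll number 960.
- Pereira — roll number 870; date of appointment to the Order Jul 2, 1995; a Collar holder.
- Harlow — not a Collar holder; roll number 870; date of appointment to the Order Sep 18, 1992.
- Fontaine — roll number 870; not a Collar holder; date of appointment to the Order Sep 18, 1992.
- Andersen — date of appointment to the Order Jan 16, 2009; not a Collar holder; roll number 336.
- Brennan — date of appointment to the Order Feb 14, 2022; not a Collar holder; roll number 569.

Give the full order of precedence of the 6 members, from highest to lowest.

Andersen, Brennan, Pereira, Fontaine, Harlow, Oyelaran

By roll number (lower first): Andersen (336); then Brennan (569); then Pereira, Fontaine and Harlow (each 870); then Oyelaran (960).
Among Pereira, Fontaine and Harlow, by date of appointment to the Order (later first): Pereira (Jul 2, 1995) before Fontaine and Harlow (Sep 18, 1992).
Fontaine and Harlow are each not a Collar holder, so the next rule applies.
Among Fontaine and Harlow, alphabetically by surname: Fontaine before Harlow.
Full order: Andersen, Brennan, Pereira, Fontaine, Harlow, Oyelaran.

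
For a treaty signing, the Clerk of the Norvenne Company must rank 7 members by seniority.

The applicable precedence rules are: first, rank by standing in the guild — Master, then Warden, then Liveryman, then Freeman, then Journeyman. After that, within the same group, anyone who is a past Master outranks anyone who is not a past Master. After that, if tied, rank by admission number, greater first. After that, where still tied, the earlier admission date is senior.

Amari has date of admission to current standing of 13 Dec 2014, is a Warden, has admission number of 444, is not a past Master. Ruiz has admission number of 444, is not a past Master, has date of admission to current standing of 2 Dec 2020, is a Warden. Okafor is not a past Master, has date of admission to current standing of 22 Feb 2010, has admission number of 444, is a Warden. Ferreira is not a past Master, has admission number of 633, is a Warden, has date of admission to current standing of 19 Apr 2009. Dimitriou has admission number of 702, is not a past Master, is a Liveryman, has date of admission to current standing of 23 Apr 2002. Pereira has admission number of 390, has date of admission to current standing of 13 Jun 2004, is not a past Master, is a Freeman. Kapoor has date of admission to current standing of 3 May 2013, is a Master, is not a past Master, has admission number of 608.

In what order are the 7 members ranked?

Kapoor, Ferreira, Okafor, Amari, Ruiz, Dimitriou, Pereira

By standing in the guild: Kapoor (Master); then Ferreira, Okafor, Amari and Ruiz (Warden); then Dimitriou (Liveryman); then Pereira (Freeman).
Ferreira, Okafor, Amari and Ruiz are each not a past Master, so the next rule applies.
Among Ferreira, Okafor, Amari and Ruiz, by admission number (higher first): Ferreira (633) before Okafor, Amari and Ruiz (444).
Among Okafor, Amari and Ruiz, by date of admission to current standing (earlier first): Okafor (22 Feb 2010) before Amari (13 Dec 2014) before Ruiz (2 Dec 2020).
Full order: Kapoor, Ferreira, Okafor, Amari, Ruiz, Dimitriou, Pereira.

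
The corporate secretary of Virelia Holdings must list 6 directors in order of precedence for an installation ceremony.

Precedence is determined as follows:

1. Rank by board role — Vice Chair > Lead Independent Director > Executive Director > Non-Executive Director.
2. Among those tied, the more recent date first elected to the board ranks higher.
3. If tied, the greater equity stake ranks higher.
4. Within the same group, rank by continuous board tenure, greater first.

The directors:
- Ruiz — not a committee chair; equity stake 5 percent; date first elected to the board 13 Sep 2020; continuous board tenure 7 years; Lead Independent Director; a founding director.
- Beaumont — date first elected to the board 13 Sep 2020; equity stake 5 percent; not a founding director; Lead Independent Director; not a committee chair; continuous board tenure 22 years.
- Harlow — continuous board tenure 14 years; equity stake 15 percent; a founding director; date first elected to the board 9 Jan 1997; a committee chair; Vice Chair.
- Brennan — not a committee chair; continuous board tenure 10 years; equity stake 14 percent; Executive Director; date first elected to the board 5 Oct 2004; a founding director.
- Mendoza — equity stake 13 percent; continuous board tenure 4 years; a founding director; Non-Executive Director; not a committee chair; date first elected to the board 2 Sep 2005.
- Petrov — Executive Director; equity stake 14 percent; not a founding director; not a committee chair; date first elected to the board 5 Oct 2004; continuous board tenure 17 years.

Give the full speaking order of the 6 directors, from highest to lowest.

Harlow, Beaumont, Ruiz, Petrov, Brennan, Mendoza

By board role: Harlow (Vice Chair); then Beaumont and Ruiz (Lead Independent Director); then Petrov and Brennan (Executive Director); then Mendoza (Non-Executive Director).
Beaumont and Ruiz both have date first elected to the board 13 Sep 2020, so the next rule applies.
Beaumont and Ruiz both have equity stake 5 percent, so the next rule applies.
Among Beaumont and Ruiz, by continuous board tenure (higher first): Beaumont (22 years) before Ruiz (7 years).
Petrov and Brennan both have date first elected to the board 5 Oct 2004, so the next rule applies.
Petrov and Brennan both have equity stake 14 percent, so the next rule applies.
Among Petrov and Brennan, by continuous board tenure (higher first): Petrov (17 years) before Brennan (10 years).
Full order: Harlow, Beaumont, Ruiz, Petrov, Brennan, Mendoza.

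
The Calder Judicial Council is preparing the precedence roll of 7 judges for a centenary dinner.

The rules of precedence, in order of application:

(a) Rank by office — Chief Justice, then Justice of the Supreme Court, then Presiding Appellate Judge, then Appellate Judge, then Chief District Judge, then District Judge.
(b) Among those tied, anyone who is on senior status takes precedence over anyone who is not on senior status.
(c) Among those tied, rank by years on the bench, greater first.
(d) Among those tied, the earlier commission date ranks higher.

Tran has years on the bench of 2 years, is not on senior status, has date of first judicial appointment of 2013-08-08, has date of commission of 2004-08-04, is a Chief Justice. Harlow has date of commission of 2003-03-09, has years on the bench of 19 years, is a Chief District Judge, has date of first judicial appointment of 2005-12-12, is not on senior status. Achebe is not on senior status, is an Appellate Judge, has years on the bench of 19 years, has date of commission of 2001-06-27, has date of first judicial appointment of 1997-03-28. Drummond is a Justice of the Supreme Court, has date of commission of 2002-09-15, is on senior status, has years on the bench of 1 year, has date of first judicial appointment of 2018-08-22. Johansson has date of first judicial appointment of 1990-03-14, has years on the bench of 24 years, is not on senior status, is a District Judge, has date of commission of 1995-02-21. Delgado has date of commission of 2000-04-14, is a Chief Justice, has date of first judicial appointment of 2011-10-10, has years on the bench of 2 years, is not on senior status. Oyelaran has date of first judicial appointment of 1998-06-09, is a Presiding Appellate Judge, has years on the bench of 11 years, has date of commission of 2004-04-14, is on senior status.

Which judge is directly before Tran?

Delgado

By office: Delgado and Tran (Chief Justice); then Drummond (Justice of the Supreme Court); then Oyelaran (Presiding Appellate Judge); then Achebe (Appellate Judge); then Harlow (Chief District Judge); then Johansson (District Judge).
Delgado and Tran are each not on senior status, so the next rule applies.
Delgado and Tran both have years on the bench 2 years, so the next rule applies.
Among Delgado and Tran, by date of commission (earlier first): Delgado (2000-04-14) before Tran (2004-08-04).
Order: Delgado, Tran, Drummond, Oyelaran, Achebe, Harlow, Johansson.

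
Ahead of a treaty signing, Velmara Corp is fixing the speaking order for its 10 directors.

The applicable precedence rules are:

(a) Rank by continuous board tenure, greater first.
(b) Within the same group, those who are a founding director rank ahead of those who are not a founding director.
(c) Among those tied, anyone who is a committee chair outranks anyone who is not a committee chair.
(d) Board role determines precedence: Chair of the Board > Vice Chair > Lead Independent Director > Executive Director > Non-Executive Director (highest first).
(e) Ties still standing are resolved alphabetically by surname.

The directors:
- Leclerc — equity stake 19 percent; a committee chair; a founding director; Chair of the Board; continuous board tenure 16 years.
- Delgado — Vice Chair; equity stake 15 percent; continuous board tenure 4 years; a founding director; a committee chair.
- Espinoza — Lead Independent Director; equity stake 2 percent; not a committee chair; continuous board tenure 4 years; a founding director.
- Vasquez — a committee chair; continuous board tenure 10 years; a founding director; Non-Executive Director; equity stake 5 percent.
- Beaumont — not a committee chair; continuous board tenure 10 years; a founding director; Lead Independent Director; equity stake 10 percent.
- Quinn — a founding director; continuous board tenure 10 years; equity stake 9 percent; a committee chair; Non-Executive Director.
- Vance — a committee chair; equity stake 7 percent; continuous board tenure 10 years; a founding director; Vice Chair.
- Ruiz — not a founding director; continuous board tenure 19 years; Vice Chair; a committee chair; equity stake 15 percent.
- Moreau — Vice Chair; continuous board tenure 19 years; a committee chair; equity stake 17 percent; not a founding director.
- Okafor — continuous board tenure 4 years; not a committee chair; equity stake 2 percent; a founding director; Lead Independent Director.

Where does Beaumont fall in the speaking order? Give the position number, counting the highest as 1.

7

By continuous board tenure (higher first): Moreau and Ruiz (both 19 years); then Leclerc (16 years); then Vance, Quinn, Vasquez and Beaumont (each 10 years); then Delgado, Espinoza and Okafor (each 4 years).
Moreau and Ruiz are each not a founding director, so the next rule applies.
Moreau and Ruiz are each a committee chair, so the next rule applies.
Moreau and Ruiz are each Vice Chair, so the next rule applies.
Among Moreau and Ruiz, alphabetically by surname: Moreau before Ruiz.
Vance, Quinn, Vasquez and Beaumont are each a founding director, so the next rule applies.
Among Vance, Quinn, Vasquez and Beaumont, a committee chair before not a committee chair: Vance, Quinn and Vasquez (a committee chair) before Beaumont (not a committee chair).
Among Vance, Quinn and Vasquez, by board role: Vance (Vice Chair) before Quinn and Vasquez (Non-Executive Director).
Among Quinn and Vasquez, alphabetically by surname: Quinn before Vasquez.
Delgado, Espinoza and Okafor are each a founding director, so the next rule applies.
Among Delgado, Espinoza and Okafor, a committee chair before not a committee chair: Delgado (a committee chair) before Espinoza and Okafor (not a committee chair).
Espinoza and Okafor are each Lead Independent Director, so the next rule applies.
Among Espinoza and Okafor, alphabetically by surname: Espinoza before Okafor.
Order: Moreau, Ruiz, Leclerc, Vance, Quinn, Vasquez, Beaumont, Delgado, Espinoza, Okafor. So position 7.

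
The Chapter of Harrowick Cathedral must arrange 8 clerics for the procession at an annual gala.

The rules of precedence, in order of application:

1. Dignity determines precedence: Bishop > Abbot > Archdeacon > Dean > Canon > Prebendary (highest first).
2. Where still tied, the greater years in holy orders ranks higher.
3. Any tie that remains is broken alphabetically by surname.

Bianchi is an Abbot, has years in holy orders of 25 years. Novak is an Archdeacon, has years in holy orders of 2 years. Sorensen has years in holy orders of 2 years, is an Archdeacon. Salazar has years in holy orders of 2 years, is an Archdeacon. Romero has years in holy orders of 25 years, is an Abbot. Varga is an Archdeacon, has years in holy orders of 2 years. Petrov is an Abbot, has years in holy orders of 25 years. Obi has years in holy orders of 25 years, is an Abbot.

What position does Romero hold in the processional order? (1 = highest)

4

By dignity: Bianchi, Obi, Petrov and Romero (Abbot); then Novak, Salazar, Sorensen and Varga (Archdeacon).
Bianchi, Obi, Petrov and Romero all have years in holy orders 25 years, so the next rule applies.
Among Bianchi, Obi, Petrov and Romero, alphabetically by surname: Bianchi before Obi before Petrov before Romero.
Novak, Salazar, Sorensen and Varga all have years in holy orders 2 years, so the next rule applies.
Among Novak, Salazar, Sorensen and Varga, alphabetically by surname: Novak before Salazar before Sorensen before Varga.
Order: Bianchi, Obi, Petrov, Romero, Novak, Salazar, Sorensen, Varga. So position 4.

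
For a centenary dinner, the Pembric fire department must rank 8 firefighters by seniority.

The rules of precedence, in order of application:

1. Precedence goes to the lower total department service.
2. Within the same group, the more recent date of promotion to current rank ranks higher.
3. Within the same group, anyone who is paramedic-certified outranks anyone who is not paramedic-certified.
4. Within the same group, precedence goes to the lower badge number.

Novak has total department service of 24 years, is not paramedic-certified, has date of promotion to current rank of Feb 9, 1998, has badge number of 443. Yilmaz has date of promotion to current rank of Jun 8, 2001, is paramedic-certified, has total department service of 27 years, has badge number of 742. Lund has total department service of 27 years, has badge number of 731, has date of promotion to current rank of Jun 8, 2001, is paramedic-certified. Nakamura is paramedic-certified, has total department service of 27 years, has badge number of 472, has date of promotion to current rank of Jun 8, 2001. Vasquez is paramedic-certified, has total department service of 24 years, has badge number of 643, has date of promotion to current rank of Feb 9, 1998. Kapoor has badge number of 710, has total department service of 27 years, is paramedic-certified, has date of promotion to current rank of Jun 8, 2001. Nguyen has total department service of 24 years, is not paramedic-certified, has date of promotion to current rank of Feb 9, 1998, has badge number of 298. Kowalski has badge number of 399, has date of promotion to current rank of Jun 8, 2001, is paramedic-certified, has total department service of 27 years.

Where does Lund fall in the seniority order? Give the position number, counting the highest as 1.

By total department service (lower first): Vasquez, Nguyen and Novak (each 24 years); then Kowalski, Nakamura, Kapoor, Lund and Yilmaz (each 27 years).
Vasquez, Nguyen and Novak all have date of promotion to current rank Feb 9, 1998, so the next rule applies.
Among Vasquez, Nguyen and Novak, paramedic-certified before not paramedic-certified: Vasquez (paramedic-certified) before Nguyen and Novak (not paramedic-certified).
Among Nguyen and Novak, by badge number (lower first): Nguyen (298) before Novak (443).
Kowalski, Nakamura, Kapoor, Lund and Yilmaz all have date of promotion to current rank Jun 8, 2001, so the next rule applies.
Kowalski, Nakamura, Kapoor, Lund and Yilmaz are each paramedic-certified, so the next rule applies.
Among Kowalski, Nakamura, Kapoor, Lund and Yilmaz, by badge number (lower first): Kowalski (399) before Nakamura (472) before Kapoor (710) before Lund (731) before Yilmaz (742).
Order: Vasquez, Nguyen, Novak, Kowalski, Nakamura, Kapoor, Lund, Yilmaz. So position 7.

7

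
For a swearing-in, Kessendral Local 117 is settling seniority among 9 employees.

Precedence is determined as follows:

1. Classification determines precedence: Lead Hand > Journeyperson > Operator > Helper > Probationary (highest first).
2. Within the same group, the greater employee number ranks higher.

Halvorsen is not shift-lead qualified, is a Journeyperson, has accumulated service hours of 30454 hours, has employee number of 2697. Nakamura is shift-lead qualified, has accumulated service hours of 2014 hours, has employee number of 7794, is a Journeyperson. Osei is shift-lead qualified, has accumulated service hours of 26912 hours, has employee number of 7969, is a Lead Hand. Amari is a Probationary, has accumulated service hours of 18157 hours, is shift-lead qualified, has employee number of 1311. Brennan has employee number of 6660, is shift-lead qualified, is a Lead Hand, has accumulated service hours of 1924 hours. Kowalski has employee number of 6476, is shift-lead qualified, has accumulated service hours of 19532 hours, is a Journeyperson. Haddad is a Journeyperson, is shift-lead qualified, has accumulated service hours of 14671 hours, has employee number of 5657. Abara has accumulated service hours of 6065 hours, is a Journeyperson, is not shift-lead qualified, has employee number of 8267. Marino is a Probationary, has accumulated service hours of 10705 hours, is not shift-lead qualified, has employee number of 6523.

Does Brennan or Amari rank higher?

By classification: Osei and Brennan (Lead Hand); then Abara, Nakamura, Kowalski, Haddad and Halvorsen (Journeyperson); then Marino and Amari (Probationary).
Among Osei and Brennan, by employee number (higher first): Osei (7969) before Brennan (6660).
Among Abara, Nakamura, Kowalski, Haddad and Halvorsen, by employee number (higher first): Abara (8267) before Nakamura (7794) before Kowalski (6476) before Haddad (5657) before Halvorsen (2697).
Among Marino and Amari, by employee number (higher first): Marino (6523) before Amari (1311).
So Brennan takes precedence.

Brennan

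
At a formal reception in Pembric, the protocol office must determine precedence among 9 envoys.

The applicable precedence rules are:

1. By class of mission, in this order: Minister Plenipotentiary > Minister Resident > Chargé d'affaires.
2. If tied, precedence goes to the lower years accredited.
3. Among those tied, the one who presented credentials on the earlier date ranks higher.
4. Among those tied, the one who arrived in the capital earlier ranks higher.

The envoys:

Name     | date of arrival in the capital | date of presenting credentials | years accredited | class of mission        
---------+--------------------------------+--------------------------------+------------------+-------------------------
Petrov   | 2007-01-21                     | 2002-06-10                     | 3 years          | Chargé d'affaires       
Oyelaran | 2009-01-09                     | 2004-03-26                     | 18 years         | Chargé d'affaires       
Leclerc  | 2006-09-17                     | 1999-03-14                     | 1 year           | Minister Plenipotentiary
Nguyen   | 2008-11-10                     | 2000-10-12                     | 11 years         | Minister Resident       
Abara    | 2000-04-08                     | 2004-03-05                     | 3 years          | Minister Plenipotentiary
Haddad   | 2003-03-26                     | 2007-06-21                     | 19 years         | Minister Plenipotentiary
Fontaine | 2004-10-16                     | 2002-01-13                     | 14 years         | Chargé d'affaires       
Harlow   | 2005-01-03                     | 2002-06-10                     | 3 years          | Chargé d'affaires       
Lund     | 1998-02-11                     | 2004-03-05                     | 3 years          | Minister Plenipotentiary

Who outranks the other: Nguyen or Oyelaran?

By class of mission: Leclerc, Lund, Abara and Haddad (Minister Plenipotentiary); then Nguyen (Minister Resident); then Harlow, Petrov, Fontaine and Oyelaran (Chargé d'affaires).
Among Leclerc, Lund, Abara and Haddad, by years accredited (lower first): Leclerc (1 year) before Lund and Abara (3 years) before Haddad (19 years).
Lund and Abara both have date of presenting credentials 2004-03-05, so the next rule applies.
Among Lund and Abara, by date of arrival in the capital (earlier first): Lund (1998-02-11) before Abara (2000-04-08).
Among Harlow, Petrov, Fontaine and Oyelaran, by years accredited (lower first): Harlow and Petrov (3 years) before Fontaine (14 years) before Oyelaran (18 years).
Harlow and Petrov both have date of presenting credentials 2002-06-10, so the next rule applies.
Among Harlow and Petrov, by date of arrival in the capital (earlier first): Harlow (2005-01-03) before Petrov (2007-01-21).
So Nguyen takes precedence.

Nguyen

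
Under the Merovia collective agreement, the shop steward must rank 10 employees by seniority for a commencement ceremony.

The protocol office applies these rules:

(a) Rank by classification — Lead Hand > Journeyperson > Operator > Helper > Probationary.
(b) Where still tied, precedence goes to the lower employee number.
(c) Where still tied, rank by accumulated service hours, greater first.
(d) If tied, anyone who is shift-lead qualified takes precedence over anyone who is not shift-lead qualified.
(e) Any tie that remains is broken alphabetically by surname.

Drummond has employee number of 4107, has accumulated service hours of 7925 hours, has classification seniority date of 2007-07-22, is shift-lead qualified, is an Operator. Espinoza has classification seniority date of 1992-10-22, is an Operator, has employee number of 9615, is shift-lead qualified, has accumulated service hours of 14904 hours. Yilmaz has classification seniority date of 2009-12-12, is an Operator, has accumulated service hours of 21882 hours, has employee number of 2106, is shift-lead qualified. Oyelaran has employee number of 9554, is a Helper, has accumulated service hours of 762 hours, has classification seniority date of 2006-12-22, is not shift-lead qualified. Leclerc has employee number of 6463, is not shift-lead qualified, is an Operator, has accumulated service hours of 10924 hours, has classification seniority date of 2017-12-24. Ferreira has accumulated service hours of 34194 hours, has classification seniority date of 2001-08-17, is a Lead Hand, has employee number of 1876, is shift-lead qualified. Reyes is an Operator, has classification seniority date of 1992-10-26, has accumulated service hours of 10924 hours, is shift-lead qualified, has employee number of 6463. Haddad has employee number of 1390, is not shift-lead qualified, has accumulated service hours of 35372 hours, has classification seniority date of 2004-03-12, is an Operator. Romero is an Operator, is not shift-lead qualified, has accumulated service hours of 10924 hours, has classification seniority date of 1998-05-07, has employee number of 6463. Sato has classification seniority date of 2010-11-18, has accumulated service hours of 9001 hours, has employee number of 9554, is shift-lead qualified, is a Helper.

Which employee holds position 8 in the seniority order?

Espinoza

By classification: Ferreira (Lead Hand); then Haddad, Yilmaz, Drummond, Reyes, Leclerc, Romero and Espinoza (Operator); then Sato and Oyelaran (Helper).
Among Haddad, Yilmaz, Drummond, Reyes, Leclerc, Romero and Espinoza, by employee number (lower first): Haddad (1390) before Yilmaz (2106) before Drummond (4107) before Reyes, Leclerc and Romero (6463) before Espinoza (9615).
Reyes, Leclerc and Romero all have accumulated service hours 10924 hours, so the next rule applies.
Among Reyes, Leclerc and Romero, shift-lead qualified before not shift-lead qualified: Reyes (shift-lead qualified) before Leclerc and Romero (not shift-lead qualified).
Among Leclerc and Romero, alphabetically by surname: Leclerc before Romero.
Sato and Oyelaran both have employee number 9554, so the next rule applies.
Among Sato and Oyelaran, by accumulated service hours (higher first): Sato (9001 hours) before Oyelaran (762 hours).
Order: Ferreira, Haddad, Yilmaz, Drummond, Reyes, Leclerc, Romero, Espinoza, Sato, Oyelaran.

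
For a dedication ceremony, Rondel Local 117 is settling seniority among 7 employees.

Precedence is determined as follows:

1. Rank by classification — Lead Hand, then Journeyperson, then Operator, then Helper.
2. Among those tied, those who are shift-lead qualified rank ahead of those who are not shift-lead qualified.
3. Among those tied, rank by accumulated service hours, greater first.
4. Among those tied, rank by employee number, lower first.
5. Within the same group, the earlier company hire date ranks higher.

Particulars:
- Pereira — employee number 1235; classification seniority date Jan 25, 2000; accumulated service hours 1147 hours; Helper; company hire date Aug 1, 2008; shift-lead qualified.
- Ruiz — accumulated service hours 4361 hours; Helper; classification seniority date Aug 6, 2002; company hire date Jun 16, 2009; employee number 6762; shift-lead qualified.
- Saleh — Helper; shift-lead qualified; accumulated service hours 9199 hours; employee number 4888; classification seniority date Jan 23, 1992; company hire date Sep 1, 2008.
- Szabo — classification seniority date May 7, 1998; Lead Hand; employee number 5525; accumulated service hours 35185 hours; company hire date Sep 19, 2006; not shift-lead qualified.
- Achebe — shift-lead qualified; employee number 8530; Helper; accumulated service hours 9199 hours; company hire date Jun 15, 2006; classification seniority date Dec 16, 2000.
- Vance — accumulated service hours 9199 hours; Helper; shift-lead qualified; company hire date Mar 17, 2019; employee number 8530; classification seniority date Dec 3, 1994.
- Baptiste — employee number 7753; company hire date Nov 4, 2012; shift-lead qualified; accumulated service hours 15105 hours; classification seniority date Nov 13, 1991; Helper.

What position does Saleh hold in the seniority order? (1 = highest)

By classification: Szabo (Lead Hand); then Baptiste, Saleh, Achebe, Vance, Ruiz and Pereira (Helper).
Baptiste, Saleh, Achebe, Vance, Ruiz and Pereira are each shift-lead qualified, so the next rule applies.
Among Baptiste, Saleh, Achebe, Vance, Ruiz and Pereira, by accumulated service hours (higher first): Baptiste (15105 hours) before Saleh, Achebe and Vance (9199 hours) before Ruiz (4361 hours) before Pereira (1147 hours).
Among Saleh, Achebe and Vance, by employee number (lower first): Saleh (4888) before Achebe and Vance (8530).
Among Achebe and Vance, by company hire date (earlier first): Achebe (Jun 15, 2006) before Vance (Mar 17, 2019).
Order: Szabo, Baptiste, Saleh, Achebe, Vance, Ruiz, Pereira. So position 3.

3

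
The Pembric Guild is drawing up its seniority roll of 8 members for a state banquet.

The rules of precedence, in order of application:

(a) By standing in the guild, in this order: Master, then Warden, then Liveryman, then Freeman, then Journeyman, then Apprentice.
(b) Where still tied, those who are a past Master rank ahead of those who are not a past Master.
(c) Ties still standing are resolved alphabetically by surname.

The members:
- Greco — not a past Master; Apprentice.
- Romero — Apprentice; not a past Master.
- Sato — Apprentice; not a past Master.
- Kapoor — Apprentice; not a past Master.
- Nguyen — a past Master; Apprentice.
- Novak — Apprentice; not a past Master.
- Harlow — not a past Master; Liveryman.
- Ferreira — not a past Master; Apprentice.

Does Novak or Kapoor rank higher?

Kapoor

By standing in the guild: Harlow (Liveryman); then Nguyen, Ferreira, Greco, Kapoor, Novak, Romero and Sato (Apprentice).
Among Nguyen, Ferreira, Greco, Kapoor, Novak, Romero and Sato, a past Master before not a past Master: Nguyen (a past Master) before Ferreira, Greco, Kapoor, Novak, Romero and Sato (not a past Master).
Among Ferreira, Greco, Kapoor, Novak, Romero and Sato, alphabetically by surname: Ferreira before Greco before Kapoor before Novak before Romero before Sato.
So Kapoor takes precedence.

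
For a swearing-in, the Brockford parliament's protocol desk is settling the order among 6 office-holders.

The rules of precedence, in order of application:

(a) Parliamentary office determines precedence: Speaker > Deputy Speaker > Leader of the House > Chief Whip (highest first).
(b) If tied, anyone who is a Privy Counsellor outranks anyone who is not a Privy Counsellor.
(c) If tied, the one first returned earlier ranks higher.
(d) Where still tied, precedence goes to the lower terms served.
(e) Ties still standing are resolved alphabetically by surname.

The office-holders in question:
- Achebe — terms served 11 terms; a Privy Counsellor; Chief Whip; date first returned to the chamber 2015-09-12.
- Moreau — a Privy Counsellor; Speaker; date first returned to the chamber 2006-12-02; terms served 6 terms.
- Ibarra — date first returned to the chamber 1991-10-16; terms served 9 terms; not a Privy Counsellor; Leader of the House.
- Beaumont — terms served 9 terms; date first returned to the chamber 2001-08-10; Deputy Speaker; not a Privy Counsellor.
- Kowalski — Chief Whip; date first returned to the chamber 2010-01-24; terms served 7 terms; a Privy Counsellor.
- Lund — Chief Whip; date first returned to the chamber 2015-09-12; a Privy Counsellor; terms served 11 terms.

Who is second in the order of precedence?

By parliamentary office: Moreau (Speaker); then Beaumont (Deputy Speaker); then Ibarra (Leader of the House); then Kowalski, Achebe and Lund (Chief Whip).
Kowalski, Achebe and Lund are each a Privy Counsellor, so the next rule applies.
Among Kowalski, Achebe and Lund, by date first returned to the chamber (earlier first): Kowalski (2010-01-24) before Achebe and Lund (2015-09-12).
Achebe and Lund both have terms served 11 terms, so the next rule applies.
Among Achebe and Lund, alphabetically by surname: Achebe before Lund.
Order: Moreau, Beaumont, Ibarra, Kowalski, Achebe, Lund.

Beaumont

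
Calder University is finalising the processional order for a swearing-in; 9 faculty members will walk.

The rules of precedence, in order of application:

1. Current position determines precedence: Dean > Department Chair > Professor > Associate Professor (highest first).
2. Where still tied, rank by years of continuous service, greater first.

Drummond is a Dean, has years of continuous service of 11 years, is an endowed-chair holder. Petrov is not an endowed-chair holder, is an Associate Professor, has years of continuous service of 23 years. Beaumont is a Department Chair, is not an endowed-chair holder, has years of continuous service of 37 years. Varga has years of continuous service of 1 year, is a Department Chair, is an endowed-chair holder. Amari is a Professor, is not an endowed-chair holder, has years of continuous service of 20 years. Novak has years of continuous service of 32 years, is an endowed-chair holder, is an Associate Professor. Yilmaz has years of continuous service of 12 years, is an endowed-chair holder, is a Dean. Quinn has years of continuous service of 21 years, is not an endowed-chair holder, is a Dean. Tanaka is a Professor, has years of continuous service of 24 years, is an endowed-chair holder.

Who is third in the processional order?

By current position: Quinn, Yilmaz and Drummond (Dean); then Beaumont and Varga (Department Chair); then Tanaka and Amari (Professor); then Novak and Petrov (Associate Professor).
Among Quinn, Yilmaz and Drummond, by years of continuous service (higher first): Quinn (21 years) before Yilmaz (12 years) before Drummond (11 years).
Among Beaumont and Varga, by years of continuous service (higher first): Beaumont (37 years) before Varga (1 year).
Among Tanaka and Amari, by years of continuous service (higher first): Tanaka (24 years) before Amari (20 years).
Among Novak and Petrov, by years of continuous service (higher first): Novak (32 years) before Petrov (23 years).
Order: Quinn, Yilmaz, Drummond, Beaumont, Varga, Tanaka, Amari, Novak, Petrov.

Drummond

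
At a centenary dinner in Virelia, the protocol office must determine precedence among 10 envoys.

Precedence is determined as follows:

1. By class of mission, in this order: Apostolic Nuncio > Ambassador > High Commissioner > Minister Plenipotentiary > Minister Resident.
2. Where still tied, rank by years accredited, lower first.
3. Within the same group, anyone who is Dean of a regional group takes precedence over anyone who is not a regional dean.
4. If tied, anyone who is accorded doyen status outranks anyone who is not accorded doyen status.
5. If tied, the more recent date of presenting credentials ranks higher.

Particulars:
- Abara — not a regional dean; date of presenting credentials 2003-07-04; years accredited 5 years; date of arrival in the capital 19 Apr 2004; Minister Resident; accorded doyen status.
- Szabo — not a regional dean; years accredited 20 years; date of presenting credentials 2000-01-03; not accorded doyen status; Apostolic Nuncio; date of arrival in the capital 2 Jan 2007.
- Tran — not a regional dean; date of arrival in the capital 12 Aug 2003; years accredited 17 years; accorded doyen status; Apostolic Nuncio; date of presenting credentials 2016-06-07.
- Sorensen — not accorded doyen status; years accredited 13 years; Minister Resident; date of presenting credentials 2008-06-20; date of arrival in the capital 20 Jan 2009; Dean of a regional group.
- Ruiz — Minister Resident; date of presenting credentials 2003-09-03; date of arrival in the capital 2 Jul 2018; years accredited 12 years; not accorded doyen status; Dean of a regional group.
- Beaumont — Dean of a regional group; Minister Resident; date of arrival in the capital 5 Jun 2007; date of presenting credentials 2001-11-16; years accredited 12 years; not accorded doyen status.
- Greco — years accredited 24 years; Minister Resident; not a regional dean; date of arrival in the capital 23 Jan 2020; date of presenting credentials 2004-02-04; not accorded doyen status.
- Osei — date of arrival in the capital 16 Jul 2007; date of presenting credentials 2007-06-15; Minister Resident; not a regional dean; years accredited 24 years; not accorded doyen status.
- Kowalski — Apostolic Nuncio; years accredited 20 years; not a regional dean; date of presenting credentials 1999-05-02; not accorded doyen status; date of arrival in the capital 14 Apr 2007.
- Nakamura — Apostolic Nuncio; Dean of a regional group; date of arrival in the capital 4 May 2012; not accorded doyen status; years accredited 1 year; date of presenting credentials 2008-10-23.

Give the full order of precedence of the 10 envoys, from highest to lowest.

Nakamura, Tran, Szabo, Kowalski, Abara, Ruiz, Beaumont, Sorensen, Osei, Greco

By class of mission: Nakamura, Tran, Szabo and Kowalski (Apostolic Nuncio); then Abara, Ruiz, Beaumont, Sorensen, Osei and Greco (Minister Resident).
Among Nakamura, Tran, Szabo and Kowalski, by years accredited (lower first): Nakamura (1 year) before Tran (17 years) before Szabo and Kowalski (20 years).
Szabo and Kowalski are each not a regional dean, so the next rule applies.
Szabo and Kowalski are each not accorded doyen status, so the next rule applies.
Among Szabo and Kowalski, by date of presenting credentials (later first): Szabo (2000-01-03) before Kowalski (1999-05-02).
Among Abara, Ruiz, Beaumont, Sorensen, Osei and Greco, by years accredited (lower first): Abara (5 years) before Ruiz and Beaumont (12 years) before Sorensen (13 years) before Osei and Greco (24 years).
Ruiz and Beaumont are each Dean of a regional group, so the next rule applies.
Ruiz and Beaumont are each not accorded doyen status, so the next rule applies.
Among Ruiz and Beaumont, by date of presenting credentials (later first): Ruiz (2003-09-03) before Beaumont (2001-11-16).
Osei and Greco are each not a regional dean, so the next rule applies.
Osei and Greco are each not accorded doyen status, so the next rule applies.
Among Osei and Greco, by date of presenting credentials (later first): Osei (2007-06-15) before Greco (2004-02-04).
Full order: Nakamura, Tran, Szabo, Kowalski, Abara, Ruiz, Beaumont, Sorensen, Osei, Greco.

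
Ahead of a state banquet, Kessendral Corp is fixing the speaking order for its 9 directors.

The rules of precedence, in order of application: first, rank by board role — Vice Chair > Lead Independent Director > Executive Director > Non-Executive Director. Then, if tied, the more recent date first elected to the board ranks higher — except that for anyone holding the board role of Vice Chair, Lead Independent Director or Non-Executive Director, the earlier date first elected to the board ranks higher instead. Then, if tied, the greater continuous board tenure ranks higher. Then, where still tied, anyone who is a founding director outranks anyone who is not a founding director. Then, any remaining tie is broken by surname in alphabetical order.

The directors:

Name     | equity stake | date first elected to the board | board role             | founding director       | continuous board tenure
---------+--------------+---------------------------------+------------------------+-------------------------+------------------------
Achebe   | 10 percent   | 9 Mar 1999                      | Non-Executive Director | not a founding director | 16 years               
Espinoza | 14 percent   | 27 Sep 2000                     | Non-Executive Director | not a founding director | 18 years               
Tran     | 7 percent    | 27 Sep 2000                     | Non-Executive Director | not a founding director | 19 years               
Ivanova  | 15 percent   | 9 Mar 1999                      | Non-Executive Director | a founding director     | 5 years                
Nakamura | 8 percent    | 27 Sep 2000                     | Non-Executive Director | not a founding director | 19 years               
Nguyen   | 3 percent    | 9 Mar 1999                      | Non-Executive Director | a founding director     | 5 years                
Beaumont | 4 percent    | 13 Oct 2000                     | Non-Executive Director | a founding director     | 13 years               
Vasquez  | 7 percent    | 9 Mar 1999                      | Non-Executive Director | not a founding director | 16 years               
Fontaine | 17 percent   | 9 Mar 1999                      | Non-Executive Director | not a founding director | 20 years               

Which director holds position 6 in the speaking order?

By board role: Fontaine, Achebe, Vasquez, Ivanova, Nguyen, Nakamura, Tran, Espinoza and Beaumont (Non-Executive Director).
Among Fontaine, Achebe, Vasquez, Ivanova, Nguyen, Nakamura, Tran, Espinoza and Beaumont, by date first elected to the board (earlier first) (reversed rule for this group): Fontaine, Achebe, Vasquez, Ivanova and Nguyen (9 Mar 1999) before Nakamura, Tran and Espinoza (27 Sep 2000) before Beaumont (13 Oct 2000).
Among Fontaine, Achebe, Vasquez, Ivanova and Nguyen, by continuous board tenure (higher first): Fontaine (20 years) before Achebe and Vasquez (16 years) before Ivanova and Nguyen (5 years).
Achebe and Vasquez are each not a founding director, so the next rule applies.
Among Achebe and Vasquez, alphabetically by surname: Achebe before Vasquez.
Ivanova and Nguyen are each a founding director, so the next rule applies.
Among Ivanova and Nguyen, alphabetically by surname: Ivanova before Nguyen.
Among Nakamura, Tran and Espinoza, by continuous board tenure (higher first): Nakamura and Tran (19 years) before Espinoza (18 years).
Nakamura and Tran are each not a founding director, so the next rule applies.
Among Nakamura and Tran, alphabetically by surname: Nakamura before Tran.
Order: Fontaine, Achebe, Vasquez, Ivanova, Nguyen, Nakamura, Tran, Espinoza, Beaumont.

Nakamura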